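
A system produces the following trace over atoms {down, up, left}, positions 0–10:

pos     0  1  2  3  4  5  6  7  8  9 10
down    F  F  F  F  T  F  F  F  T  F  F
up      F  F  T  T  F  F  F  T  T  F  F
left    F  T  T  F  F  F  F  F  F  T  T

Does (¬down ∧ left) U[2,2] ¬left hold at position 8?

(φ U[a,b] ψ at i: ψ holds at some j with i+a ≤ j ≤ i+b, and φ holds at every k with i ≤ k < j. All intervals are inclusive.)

No

Need some j in [10,10] with ¬left, and (¬down ∧ left) at every k in [8,j-1].
  j=10: ¬left false.
No j in the window works → until fails.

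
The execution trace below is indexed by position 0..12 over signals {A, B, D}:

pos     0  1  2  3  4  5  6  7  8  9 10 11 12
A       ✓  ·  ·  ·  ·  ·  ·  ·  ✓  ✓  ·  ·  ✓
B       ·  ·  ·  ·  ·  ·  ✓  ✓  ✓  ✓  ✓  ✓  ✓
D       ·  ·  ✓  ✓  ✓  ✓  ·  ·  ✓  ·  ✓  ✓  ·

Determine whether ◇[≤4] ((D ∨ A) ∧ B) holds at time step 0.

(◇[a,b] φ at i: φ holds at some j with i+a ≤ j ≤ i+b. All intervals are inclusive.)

No

Check ((D ∨ A) ∧ B) at each j in [0,4]:
  j=0: false
  j=1: false
  j=2: false
  j=3: false
  j=4: false
No position in the window satisfies it → formula fails.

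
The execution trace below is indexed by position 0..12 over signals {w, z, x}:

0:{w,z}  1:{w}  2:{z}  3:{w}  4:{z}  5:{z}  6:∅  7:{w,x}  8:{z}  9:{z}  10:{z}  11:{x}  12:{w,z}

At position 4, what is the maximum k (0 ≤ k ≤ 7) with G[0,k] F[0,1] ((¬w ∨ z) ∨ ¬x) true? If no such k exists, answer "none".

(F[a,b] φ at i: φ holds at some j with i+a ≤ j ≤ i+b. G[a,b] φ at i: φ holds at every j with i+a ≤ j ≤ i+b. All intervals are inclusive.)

7

F[0,1] ((¬w ∨ z) ∨ ¬x) must hold from j=4 onward; find where it first fails.
  j=4: holds
  j=5: holds
  j=6: holds
  j=7: holds
  j=8: holds
  j=9: holds
  j=10: holds
  j=11: holds
Holds through j=11; largest k = 7.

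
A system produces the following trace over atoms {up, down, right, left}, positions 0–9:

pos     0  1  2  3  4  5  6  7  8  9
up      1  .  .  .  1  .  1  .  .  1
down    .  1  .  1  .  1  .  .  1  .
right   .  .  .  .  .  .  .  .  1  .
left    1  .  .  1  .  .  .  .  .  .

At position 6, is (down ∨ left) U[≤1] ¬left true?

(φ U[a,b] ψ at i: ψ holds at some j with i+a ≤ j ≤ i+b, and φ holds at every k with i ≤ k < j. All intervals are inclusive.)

Yes

Need some j in [6,7] with ¬left, and (down ∨ left) at every k in [6,j-1].
  j=6: ¬left holds; no prefix to check → satisfied.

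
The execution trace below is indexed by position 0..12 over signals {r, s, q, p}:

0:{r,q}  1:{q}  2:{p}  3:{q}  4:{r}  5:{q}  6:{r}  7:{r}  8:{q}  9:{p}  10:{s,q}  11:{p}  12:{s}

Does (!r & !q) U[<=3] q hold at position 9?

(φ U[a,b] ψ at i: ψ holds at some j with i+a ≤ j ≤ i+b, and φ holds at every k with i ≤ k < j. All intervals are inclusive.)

Need some j in [9,12] with q, and (!r & !q) at every k in [9,j-1].
  j=9: q false.
  j=10: q holds; (!r & !q) holds at every k in [9,9] → satisfied.

Yes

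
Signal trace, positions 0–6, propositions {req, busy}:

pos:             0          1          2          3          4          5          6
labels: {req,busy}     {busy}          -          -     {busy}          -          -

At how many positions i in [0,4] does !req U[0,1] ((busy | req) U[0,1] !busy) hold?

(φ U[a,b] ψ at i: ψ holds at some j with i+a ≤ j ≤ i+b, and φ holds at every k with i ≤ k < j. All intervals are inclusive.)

Evaluate at each i in [0,4]:
  i=0: ✗ (lhs fails at k=0 before rhs at j=1)
  i=1: ✓ (rhs at j=1)
  i=2: ✓ (rhs at j=2)
  i=3: ✓ (rhs at j=3)
  i=4: ✓ (rhs at j=4)
Positions where it holds: {1, 2, 3, 4} → 4.

4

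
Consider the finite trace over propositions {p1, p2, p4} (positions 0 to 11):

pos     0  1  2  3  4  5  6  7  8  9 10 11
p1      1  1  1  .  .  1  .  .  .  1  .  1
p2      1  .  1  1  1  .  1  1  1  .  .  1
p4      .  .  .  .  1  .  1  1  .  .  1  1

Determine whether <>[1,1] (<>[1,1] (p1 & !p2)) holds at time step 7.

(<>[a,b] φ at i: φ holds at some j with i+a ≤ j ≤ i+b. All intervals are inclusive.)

Check <>[1,1] (p1 & !p2) at each j in [8,8]:
  j=8: holds (witness at 9)
Found at j=8 → formula holds.

Yes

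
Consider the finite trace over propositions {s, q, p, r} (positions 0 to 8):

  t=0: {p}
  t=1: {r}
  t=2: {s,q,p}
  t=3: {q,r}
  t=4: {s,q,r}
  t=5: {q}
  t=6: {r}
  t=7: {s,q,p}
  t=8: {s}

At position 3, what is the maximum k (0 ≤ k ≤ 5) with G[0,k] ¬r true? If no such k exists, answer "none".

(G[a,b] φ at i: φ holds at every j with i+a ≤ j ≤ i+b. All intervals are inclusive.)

none

¬r must hold from j=3 onward; find where it first fails.
  j=3: fails → no k works.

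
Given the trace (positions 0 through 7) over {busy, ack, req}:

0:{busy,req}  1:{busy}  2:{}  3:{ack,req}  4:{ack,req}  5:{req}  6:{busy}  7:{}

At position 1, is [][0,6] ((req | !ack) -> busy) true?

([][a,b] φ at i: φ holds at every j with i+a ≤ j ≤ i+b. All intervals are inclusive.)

No

Check ((req | !ack) -> busy) at every j in [1,7]:
  j=1: antecedent true; consequent true → ✓
  j=2: antecedent true; consequent false → ✗
  j=3: antecedent true; consequent false → ✗
  j=4: antecedent true; consequent false → ✗
  j=5: antecedent true; consequent false → ✗
  j=6: antecedent true; consequent true → ✓
  j=7: antecedent true; consequent false → ✗
Fails at j=2 → formula fails.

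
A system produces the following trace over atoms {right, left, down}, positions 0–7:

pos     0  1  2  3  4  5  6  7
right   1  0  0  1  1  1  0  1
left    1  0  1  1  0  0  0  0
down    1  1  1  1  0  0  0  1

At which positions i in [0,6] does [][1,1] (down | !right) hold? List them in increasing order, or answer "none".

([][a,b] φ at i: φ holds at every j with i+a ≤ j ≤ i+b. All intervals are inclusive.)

Evaluate at each i in [0,6]:
  i=0: ✓ (all of [1,1])
  i=1: ✓ (all of [2,2])
  i=2: ✓ (all of [3,3])
  i=3: ✗ (fails at j=4)
  i=4: ✗ (fails at j=5)
  i=5: ✓ (all of [6,6])
  i=6: ✓ (all of [7,7])

0, 1, 2, 5, 6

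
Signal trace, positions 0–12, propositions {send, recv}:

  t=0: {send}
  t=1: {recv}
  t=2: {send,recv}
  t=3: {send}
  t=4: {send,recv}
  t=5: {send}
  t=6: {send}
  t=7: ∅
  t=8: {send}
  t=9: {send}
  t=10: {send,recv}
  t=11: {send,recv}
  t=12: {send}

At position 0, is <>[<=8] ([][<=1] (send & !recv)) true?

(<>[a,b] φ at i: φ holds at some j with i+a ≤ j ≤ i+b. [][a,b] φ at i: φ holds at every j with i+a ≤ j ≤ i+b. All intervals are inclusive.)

Check [][<=1] (send & !recv) at each j in [0,8]:
  j=0: fails at 1
  j=1: fails at 1
  j=2: fails at 2
  j=3: fails at 4
  j=4: fails at 4
  j=5: holds on [5,6]
  j=6: fails at 7
  j=7: fails at 7
  j=8: holds on [8,9]
Found at j=5 → formula holds.

True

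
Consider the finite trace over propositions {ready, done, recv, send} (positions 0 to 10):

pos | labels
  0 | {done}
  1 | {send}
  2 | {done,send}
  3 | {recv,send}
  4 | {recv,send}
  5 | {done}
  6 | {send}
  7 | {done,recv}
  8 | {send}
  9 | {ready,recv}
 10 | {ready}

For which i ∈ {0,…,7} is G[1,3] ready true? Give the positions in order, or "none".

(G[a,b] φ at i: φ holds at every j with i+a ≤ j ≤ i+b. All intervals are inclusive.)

Evaluate at each i in [0,7]:
  i=0: ✗ (fails at j=1)
  i=1: ✗ (fails at j=2)
  i=2: ✗ (fails at j=3)
  i=3: ✗ (fails at j=4)
  i=4: ✗ (fails at j=5)
  i=5: ✗ (fails at j=6)
  i=6: ✗ (fails at j=7)
  i=7: ✗ (fails at j=8)

none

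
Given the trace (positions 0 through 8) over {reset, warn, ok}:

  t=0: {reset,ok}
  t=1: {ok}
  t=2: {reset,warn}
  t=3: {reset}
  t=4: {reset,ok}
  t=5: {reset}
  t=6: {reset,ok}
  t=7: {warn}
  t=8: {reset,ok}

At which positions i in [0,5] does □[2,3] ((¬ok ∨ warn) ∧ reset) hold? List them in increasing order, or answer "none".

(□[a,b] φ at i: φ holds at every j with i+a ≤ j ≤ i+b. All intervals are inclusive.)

0

Evaluate at each i in [0,5]:
  i=0: ✓ (all of [2,3])
  i=1: ✗ (fails at j=4)
  i=2: ✗ (fails at j=4)
  i=3: ✗ (fails at j=6)
  i=4: ✗ (fails at j=6)
  i=5: ✗ (fails at j=7)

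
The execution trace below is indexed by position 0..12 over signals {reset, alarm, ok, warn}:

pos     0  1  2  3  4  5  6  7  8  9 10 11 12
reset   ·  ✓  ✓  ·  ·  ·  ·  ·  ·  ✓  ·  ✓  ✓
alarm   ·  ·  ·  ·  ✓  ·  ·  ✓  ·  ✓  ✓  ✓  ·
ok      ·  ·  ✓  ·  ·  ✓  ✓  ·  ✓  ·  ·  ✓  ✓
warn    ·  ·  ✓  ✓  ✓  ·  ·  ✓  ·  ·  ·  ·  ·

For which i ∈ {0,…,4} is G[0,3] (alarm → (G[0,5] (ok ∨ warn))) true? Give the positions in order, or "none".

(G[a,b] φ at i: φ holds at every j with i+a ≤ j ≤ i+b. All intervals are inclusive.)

Evaluate at each i in [0,4]:
  i=0: ✓ (all of [0,3])
  i=1: ✗ (fails at j=4)
  i=2: ✗ (fails at j=4)
  i=3: ✗ (fails at j=4)
  i=4: ✗ (fails at j=4)

0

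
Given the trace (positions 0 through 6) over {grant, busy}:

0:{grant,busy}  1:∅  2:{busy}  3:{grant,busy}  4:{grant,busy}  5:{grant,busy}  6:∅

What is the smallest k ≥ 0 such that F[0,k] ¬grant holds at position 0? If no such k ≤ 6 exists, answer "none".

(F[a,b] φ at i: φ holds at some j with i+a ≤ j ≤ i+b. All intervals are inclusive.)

Scan j = 0,1,… for ¬grant:
  j=0: fails
  j=1: holds
First hit at j=1, so smallest k = 1-0 = 1.

1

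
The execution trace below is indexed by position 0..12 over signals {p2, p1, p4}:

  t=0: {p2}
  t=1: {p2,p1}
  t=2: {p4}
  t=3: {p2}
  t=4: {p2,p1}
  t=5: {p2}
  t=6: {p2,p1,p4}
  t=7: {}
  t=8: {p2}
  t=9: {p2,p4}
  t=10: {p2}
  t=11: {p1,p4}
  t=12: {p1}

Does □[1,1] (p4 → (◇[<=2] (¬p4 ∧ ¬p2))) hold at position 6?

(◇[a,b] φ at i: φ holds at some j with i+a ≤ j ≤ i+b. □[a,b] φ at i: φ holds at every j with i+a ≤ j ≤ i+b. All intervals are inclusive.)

Check (p4 → (◇[<=2] (¬p4 ∧ ¬p2))) at every j in [7,7]:
  j=7: antecedent false → ✓
All positions satisfy it → formula holds.

Yes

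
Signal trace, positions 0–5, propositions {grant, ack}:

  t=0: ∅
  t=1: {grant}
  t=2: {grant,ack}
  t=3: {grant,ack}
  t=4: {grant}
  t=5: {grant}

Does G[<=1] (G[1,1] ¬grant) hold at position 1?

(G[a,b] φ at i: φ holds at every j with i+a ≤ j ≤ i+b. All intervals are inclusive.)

No

Check G[1,1] ¬grant at every j in [1,2]:
  j=1: fails at 2
  j=2: fails at 3
Fails at j=1 → formula fails.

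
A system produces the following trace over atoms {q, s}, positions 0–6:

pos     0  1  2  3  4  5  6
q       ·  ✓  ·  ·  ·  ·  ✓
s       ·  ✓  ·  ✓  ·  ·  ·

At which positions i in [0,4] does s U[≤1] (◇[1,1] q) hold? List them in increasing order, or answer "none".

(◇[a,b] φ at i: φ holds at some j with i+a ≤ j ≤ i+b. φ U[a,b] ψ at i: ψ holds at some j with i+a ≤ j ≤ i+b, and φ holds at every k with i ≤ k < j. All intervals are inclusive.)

0

Evaluate at each i in [0,4]:
  i=0: ✓ (rhs at j=0)
  i=1: ✗ (no rhs in [1,2])
  i=2: ✗ (no rhs in [2,3])
  i=3: ✗ (no rhs in [3,4])
  i=4: ✗ (lhs fails at k=4 before rhs at j=5)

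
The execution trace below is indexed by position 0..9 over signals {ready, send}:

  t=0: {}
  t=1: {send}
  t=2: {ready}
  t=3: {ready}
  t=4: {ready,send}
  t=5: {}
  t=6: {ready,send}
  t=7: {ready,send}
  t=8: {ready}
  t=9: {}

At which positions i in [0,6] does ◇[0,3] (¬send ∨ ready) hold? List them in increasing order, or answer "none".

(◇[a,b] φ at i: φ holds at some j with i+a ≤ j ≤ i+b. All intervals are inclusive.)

0, 1, 2, 3, 4, 5, 6

Evaluate at each i in [0,6]:
  i=0: ✓ (witness j=0)
  i=1: ✓ (witness j=2)
  i=2: ✓ (witness j=2)
  i=3: ✓ (witness j=3)
  i=4: ✓ (witness j=4)
  i=5: ✓ (witness j=5)
  i=6: ✓ (witness j=6)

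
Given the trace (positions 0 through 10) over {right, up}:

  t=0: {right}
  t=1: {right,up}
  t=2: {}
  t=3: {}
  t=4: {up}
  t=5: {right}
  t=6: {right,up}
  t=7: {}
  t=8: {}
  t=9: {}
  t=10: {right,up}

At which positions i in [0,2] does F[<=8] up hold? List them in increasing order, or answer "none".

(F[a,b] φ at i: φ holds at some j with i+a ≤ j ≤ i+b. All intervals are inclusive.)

Evaluate at each i in [0,2]:
  i=0: ✓ (witness j=1)
  i=1: ✓ (witness j=1)
  i=2: ✓ (witness j=4)

0, 1, 2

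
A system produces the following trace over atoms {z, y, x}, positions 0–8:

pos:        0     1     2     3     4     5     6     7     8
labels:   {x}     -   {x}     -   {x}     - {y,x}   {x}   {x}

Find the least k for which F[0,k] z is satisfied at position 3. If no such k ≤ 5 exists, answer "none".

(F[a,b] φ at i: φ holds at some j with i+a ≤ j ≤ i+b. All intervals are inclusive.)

Scan j = 3,4,… for z:
  j=3: fails
  j=4: fails
  j=5: fails
  j=6: fails
  j=7: fails
  j=8: fails
No j in [3,8] satisfies it → none.

none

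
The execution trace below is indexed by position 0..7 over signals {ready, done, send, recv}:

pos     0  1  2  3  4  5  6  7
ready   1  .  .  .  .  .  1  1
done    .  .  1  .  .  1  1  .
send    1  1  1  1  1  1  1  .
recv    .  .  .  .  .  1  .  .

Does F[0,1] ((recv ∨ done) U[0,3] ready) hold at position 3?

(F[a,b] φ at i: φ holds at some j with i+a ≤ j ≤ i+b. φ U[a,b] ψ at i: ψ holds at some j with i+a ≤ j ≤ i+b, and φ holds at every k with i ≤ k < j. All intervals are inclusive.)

Check ((recv ∨ done) U[0,3] ready) at each j in [3,4]:
  j=3: fails
  j=4: fails
No position in the window satisfies it → formula fails.

Does not hold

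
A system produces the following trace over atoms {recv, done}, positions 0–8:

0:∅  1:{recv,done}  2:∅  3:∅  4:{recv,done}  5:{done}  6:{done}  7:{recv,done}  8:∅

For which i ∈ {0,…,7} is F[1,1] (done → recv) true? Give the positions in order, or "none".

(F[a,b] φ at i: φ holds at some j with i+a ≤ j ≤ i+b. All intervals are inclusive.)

0, 1, 2, 3, 6, 7

Evaluate at each i in [0,7]:
  i=0: ✓ (witness j=1)
  i=1: ✓ (witness j=2)
  i=2: ✓ (witness j=3)
  i=3: ✓ (witness j=4)
  i=4: ✗ (none in [5,5])
  i=5: ✗ (none in [6,6])
  i=6: ✓ (witness j=7)
  i=7: ✓ (witness j=8)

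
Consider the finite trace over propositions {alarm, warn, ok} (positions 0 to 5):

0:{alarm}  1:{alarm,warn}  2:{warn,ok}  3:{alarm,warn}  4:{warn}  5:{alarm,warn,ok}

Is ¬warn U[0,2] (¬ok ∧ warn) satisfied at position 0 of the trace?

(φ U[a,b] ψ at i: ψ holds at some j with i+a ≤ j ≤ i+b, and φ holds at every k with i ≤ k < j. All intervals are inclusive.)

Yes

Need some j in [0,2] with (¬ok ∧ warn), and ¬warn at every k in [0,j-1].
  j=0: (¬ok ∧ warn) false.
  j=1: (¬ok ∧ warn) holds; ¬warn holds at every k in [0,0] → satisfied.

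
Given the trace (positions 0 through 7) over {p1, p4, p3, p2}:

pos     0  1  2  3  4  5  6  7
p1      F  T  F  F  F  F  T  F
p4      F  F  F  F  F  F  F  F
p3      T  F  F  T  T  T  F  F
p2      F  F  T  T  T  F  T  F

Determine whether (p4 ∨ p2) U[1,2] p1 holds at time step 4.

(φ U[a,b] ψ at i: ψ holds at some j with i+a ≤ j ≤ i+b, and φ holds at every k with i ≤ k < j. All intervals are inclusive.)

False

Need some j in [5,6] with p1, and (p4 ∨ p2) at every k in [4,j-1].
  j=5: p1 false.
  j=6: p1 holds, but (p4 ∨ p2) fails at k=5 → not this j.
No j in the window works → until fails.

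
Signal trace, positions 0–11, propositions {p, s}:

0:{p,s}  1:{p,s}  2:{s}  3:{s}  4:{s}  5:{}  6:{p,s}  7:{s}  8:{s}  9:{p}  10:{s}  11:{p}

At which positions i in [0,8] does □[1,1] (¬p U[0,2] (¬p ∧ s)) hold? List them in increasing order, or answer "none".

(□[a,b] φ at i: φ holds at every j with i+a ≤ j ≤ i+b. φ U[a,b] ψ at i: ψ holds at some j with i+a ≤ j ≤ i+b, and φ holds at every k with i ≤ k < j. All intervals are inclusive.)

1, 2, 3, 6, 7

Evaluate at each i in [0,8]:
  i=0: ✗ (fails at j=1)
  i=1: ✓ (all of [2,2])
  i=2: ✓ (all of [3,3])
  i=3: ✓ (all of [4,4])
  i=4: ✗ (fails at j=5)
  i=5: ✗ (fails at j=6)
  i=6: ✓ (all of [7,7])
  i=7: ✓ (all of [8,8])
  i=8: ✗ (fails at j=9)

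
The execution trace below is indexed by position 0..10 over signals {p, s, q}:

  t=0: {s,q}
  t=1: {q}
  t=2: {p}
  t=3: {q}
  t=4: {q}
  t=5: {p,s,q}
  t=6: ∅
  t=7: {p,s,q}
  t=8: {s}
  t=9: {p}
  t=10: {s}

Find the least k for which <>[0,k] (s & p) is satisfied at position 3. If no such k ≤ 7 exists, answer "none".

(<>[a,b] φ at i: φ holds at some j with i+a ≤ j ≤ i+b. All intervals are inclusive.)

2

Scan j = 3,4,… for (s & p):
  j=3: fails
  j=4: fails
  j=5: holds
First hit at j=5, so smallest k = 5-3 = 2.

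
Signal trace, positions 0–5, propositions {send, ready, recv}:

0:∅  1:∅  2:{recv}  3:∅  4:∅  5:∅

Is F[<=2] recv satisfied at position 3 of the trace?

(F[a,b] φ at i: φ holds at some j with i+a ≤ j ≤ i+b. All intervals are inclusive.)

Does not hold

Check recv at each j in [3,5]:
  j=3: false
  j=4: false
  j=5: false
No position in the window satisfies it → formula fails.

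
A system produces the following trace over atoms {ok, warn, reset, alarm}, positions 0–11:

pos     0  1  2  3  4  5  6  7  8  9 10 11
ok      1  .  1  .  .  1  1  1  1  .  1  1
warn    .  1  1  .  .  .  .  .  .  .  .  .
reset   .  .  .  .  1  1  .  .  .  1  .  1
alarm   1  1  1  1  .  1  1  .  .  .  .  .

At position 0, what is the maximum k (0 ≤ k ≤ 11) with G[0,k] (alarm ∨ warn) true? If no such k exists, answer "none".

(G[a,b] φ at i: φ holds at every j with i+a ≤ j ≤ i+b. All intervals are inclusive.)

(alarm ∨ warn) must hold from j=0 onward; find where it first fails.
  j=0: holds
  j=1: holds
  j=2: holds
  j=3: holds
  j=4: fails
Holds on [0,3], so largest k = 3.

3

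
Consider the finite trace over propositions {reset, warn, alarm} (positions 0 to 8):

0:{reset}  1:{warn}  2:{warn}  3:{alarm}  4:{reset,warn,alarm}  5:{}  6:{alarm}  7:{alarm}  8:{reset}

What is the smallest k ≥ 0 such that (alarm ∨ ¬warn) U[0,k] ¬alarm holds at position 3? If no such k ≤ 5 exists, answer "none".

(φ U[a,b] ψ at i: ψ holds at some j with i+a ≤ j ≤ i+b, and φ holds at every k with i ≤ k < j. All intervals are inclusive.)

2

Need earliest j ≥ 3 with ¬alarm, and (alarm ∨ ¬warn) at every k in [3,j-1].
  j=3: rhs fails.
  j=4: rhs fails.
  j=5: rhs holds; lhs holds on [3,4]. k = 2.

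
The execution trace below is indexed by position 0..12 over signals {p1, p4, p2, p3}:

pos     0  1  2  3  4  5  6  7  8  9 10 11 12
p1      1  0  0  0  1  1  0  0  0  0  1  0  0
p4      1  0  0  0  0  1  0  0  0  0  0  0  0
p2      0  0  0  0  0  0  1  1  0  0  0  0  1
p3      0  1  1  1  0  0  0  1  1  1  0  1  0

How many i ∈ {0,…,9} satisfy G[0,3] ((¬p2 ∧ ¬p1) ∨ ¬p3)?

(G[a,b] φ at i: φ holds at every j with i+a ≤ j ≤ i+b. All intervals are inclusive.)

6

Evaluate at each i in [0,9]:
  i=0: ✓ (all of [0,3])
  i=1: ✓ (all of [1,4])
  i=2: ✓ (all of [2,5])
  i=3: ✓ (all of [3,6])
  i=4: ✗ (fails at j=7)
  i=5: ✗ (fails at j=7)
  i=6: ✗ (fails at j=7)
  i=7: ✗ (fails at j=7)
  i=8: ✓ (all of [8,11])
  i=9: ✓ (all of [9,12])
Positions where it holds: {0, 1, 2, 3, 8, 9} → 6.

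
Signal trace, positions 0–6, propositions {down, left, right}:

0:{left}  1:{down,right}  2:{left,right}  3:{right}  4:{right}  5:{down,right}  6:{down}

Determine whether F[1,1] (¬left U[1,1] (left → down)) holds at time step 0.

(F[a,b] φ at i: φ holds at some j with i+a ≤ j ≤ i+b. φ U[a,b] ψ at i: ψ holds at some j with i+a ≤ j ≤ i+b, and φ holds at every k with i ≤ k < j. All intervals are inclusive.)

Check (¬left U[1,1] (left → down)) at each j in [1,1]:
  j=1: fails
No position in the window satisfies it → formula fails.

False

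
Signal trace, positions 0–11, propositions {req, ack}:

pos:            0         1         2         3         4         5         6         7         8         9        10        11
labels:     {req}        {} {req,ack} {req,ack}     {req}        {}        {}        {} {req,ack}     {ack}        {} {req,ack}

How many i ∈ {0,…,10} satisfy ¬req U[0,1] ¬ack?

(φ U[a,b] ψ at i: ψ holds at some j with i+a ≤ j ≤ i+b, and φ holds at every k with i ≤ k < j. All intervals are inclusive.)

Evaluate at each i in [0,10]:
  i=0: ✓ (rhs at j=0)
  i=1: ✓ (rhs at j=1)
  i=2: ✗ (no rhs in [2,3])
  i=3: ✗ (lhs fails at k=3 before rhs at j=4)
  i=4: ✓ (rhs at j=4)
  i=5: ✓ (rhs at j=5)
  i=6: ✓ (rhs at j=6)
  i=7: ✓ (rhs at j=7)
  i=8: ✗ (no rhs in [8,9])
  i=9: ✓ (rhs at j=10; lhs holds on [9,9])
  i=10: ✓ (rhs at j=10)
Positions where it holds: {0, 1, 4, 5, 6, 7, 9, 10} → 8.

8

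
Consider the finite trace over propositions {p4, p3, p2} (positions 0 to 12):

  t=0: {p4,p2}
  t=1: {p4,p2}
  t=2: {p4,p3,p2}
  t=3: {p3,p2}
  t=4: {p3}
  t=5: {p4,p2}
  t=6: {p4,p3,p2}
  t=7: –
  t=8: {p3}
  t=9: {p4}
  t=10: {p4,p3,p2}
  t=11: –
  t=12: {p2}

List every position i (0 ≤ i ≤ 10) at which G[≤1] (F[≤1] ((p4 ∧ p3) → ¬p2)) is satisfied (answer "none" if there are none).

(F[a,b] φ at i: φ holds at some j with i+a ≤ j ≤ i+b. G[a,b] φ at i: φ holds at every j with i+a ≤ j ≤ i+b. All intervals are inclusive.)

0, 1, 2, 3, 4, 5, 6, 7, 8, 9, 10

Evaluate at each i in [0,10]:
  i=0: ✓ (all of [0,1])
  i=1: ✓ (all of [1,2])
  i=2: ✓ (all of [2,3])
  i=3: ✓ (all of [3,4])
  i=4: ✓ (all of [4,5])
  i=5: ✓ (all of [5,6])
  i=6: ✓ (all of [6,7])
  i=7: ✓ (all of [7,8])
  i=8: ✓ (all of [8,9])
  i=9: ✓ (all of [9,10])
  i=10: ✓ (all of [10,11])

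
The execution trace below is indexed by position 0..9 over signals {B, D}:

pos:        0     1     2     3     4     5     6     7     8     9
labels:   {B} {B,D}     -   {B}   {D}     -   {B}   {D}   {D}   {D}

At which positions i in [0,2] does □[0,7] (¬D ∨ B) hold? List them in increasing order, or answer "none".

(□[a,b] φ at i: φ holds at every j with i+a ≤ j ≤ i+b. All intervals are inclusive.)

none

Evaluate at each i in [0,2]:
  i=0: ✗ (fails at j=4)
  i=1: ✗ (fails at j=4)
  i=2: ✗ (fails at j=4)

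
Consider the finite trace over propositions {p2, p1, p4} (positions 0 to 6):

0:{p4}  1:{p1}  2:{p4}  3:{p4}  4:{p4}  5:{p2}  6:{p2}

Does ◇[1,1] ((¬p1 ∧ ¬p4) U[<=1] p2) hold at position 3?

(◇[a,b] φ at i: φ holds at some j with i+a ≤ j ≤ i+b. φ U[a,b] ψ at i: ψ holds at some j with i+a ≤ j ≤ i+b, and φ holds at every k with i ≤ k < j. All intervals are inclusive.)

Check ((¬p1 ∧ ¬p4) U[<=1] p2) at each j in [4,4]:
  j=4: fails
No position in the window satisfies it → formula fails.

Does not hold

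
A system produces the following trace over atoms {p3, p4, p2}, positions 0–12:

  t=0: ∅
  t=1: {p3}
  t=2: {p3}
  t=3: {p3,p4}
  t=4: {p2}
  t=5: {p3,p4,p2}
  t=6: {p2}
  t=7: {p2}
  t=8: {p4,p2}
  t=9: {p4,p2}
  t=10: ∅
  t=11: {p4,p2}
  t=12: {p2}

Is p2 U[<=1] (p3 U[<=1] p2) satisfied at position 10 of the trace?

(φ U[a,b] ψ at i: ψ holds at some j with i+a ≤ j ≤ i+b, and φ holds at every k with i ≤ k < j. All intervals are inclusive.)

Need some j in [10,11] with (p3 U[<=1] p2), and p2 at every k in [10,j-1].
  j=10: (p3 U[<=1] p2) — fails.
  j=11: (p3 U[<=1] p2) holds, but p2 fails at k=10 → not this j.
No j in the window works → until fails.

False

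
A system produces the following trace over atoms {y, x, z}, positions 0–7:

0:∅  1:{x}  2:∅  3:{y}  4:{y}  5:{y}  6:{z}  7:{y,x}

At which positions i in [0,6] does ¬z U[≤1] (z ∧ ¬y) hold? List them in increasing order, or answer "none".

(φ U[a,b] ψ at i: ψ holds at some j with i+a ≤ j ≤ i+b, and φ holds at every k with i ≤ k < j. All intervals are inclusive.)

5, 6

Evaluate at each i in [0,6]:
  i=0: ✗ (no rhs in [0,1])
  i=1: ✗ (no rhs in [1,2])
  i=2: ✗ (no rhs in [2,3])
  i=3: ✗ (no rhs in [3,4])
  i=4: ✗ (no rhs in [4,5])
  i=5: ✓ (rhs at j=6; lhs holds on [5,5])
  i=6: ✓ (rhs at j=6)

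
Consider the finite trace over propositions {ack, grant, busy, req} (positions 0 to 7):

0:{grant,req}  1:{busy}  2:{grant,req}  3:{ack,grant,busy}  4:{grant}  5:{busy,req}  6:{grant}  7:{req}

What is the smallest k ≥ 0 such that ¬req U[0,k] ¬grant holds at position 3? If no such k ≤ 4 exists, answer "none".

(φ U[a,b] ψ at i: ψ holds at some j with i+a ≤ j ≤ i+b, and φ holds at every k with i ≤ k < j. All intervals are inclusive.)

Need earliest j ≥ 3 with ¬grant, and ¬req at every k in [3,j-1].
  j=3: rhs fails.
  j=4: rhs fails.
  j=5: rhs holds; lhs holds on [3,4]. k = 2.

2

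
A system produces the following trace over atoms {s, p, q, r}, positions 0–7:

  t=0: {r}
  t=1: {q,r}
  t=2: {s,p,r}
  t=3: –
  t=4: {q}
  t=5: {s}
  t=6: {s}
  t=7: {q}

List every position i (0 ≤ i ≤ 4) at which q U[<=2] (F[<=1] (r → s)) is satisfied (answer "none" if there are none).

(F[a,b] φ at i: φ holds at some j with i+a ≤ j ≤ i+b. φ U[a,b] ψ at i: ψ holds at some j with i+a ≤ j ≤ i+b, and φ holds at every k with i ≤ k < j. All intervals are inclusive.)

Evaluate at each i in [0,4]:
  i=0: ✗ (lhs fails at k=0 before rhs at j=1)
  i=1: ✓ (rhs at j=1)
  i=2: ✓ (rhs at j=2)
  i=3: ✓ (rhs at j=3)
  i=4: ✓ (rhs at j=4)

1, 2, 3, 4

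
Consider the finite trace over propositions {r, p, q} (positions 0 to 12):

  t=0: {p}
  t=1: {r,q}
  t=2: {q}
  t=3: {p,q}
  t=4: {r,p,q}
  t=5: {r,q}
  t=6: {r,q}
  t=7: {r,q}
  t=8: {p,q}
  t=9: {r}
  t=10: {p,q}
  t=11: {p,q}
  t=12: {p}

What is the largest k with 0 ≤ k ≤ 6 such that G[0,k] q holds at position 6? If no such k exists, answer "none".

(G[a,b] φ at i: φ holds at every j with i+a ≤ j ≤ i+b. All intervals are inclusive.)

q must hold from j=6 onward; find where it first fails.
  j=6: holds
  j=7: holds
  j=8: holds
  j=9: fails
Holds on [6,8], so largest k = 2.

2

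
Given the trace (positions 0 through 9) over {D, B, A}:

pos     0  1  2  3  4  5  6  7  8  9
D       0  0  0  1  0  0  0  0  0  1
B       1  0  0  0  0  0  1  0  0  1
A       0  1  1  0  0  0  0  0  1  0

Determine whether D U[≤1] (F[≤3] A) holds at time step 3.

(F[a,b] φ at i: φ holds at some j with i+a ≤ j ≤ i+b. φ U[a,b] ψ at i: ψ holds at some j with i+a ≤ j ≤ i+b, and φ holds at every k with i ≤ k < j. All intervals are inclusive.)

No

Need some j in [3,4] with F[≤3] A, and D at every k in [3,j-1].
  j=3: F[≤3] A — fails (none in [3,6]).
  j=4: F[≤3] A — fails (none in [4,7]).
No j in the window works → until fails.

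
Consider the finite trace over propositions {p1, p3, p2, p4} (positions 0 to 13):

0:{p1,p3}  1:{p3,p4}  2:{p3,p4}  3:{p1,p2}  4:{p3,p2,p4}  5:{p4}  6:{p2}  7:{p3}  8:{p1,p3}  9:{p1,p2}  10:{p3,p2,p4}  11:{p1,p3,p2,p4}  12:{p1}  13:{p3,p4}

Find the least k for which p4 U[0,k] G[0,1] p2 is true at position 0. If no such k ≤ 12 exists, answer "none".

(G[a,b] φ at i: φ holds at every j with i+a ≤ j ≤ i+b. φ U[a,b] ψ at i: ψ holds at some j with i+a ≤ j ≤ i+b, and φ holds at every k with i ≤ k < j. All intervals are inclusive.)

none

Need earliest j ≥ 0 with G[0,1] p2, and p4 at every k in [0,j-1].
  j=0: rhs fails.
  j=1: rhs fails.
  j=2: rhs fails.
  j=3: rhs holds but lhs fails at k=0.
  j=4: rhs fails.
  j=5: rhs fails.
  j=6: rhs fails.
  j=7: rhs fails.
  j=8: rhs fails.
  j=9: rhs holds but lhs fails at k=0.
  j=10: rhs holds but lhs fails at k=0.
  j=11: rhs fails.
  j=12: rhs fails.
No witness within the range → none.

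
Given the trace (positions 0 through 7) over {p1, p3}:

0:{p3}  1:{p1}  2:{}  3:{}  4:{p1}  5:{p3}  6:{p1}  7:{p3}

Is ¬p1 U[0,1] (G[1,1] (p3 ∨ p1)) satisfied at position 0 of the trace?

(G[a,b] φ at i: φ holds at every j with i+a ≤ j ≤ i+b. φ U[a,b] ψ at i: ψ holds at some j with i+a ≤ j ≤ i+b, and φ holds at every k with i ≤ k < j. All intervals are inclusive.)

Need some j in [0,1] with G[1,1] (p3 ∨ p1), and ¬p1 at every k in [0,j-1].
  j=0: G[1,1] (p3 ∨ p1) holds; no prefix to check → satisfied.

True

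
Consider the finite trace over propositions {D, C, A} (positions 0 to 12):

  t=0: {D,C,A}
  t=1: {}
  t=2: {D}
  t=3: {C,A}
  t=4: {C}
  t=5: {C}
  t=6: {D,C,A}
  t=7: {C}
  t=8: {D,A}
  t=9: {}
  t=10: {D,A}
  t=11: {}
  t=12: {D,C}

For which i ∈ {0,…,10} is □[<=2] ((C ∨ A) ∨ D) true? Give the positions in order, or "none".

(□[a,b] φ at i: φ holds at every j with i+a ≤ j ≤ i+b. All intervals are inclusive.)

Evaluate at each i in [0,10]:
  i=0: ✗ (fails at j=1)
  i=1: ✗ (fails at j=1)
  i=2: ✓ (all of [2,4])
  i=3: ✓ (all of [3,5])
  i=4: ✓ (all of [4,6])
  i=5: ✓ (all of [5,7])
  i=6: ✓ (all of [6,8])
  i=7: ✗ (fails at j=9)
  i=8: ✗ (fails at j=9)
  i=9: ✗ (fails at j=9)
  i=10: ✗ (fails at j=11)

2, 3, 4, 5, 6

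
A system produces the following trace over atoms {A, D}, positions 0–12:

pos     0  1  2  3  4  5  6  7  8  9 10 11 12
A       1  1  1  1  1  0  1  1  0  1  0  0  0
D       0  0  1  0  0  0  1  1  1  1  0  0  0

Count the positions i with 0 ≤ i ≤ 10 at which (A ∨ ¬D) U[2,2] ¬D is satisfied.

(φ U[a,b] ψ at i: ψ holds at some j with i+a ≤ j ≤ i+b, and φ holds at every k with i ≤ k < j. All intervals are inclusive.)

Evaluate at each i in [0,10]:
  i=0: ✗ (no rhs in [2,2])
  i=1: ✓ (rhs at j=3; lhs holds on [1,2])
  i=2: ✓ (rhs at j=4; lhs holds on [2,3])
  i=3: ✓ (rhs at j=5; lhs holds on [3,4])
  i=4: ✗ (no rhs in [6,6])
  i=5: ✗ (no rhs in [7,7])
  i=6: ✗ (no rhs in [8,8])
  i=7: ✗ (no rhs in [9,9])
  i=8: ✗ (lhs fails at k=8 before rhs at j=10)
  i=9: ✓ (rhs at j=11; lhs holds on [9,10])
  i=10: ✓ (rhs at j=12; lhs holds on [10,11])
Positions where it holds: {1, 2, 3, 9, 10} → 5.

5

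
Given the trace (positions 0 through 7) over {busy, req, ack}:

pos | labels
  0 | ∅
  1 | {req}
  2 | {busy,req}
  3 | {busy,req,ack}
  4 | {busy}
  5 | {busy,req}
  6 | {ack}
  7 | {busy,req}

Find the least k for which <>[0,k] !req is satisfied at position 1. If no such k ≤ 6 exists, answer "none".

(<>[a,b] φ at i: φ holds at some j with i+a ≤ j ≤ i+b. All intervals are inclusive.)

Scan j = 1,2,… for !req:
  j=1: fails
  j=2: fails
  j=3: fails
  j=4: holds
First hit at j=4, so smallest k = 4-1 = 3.

3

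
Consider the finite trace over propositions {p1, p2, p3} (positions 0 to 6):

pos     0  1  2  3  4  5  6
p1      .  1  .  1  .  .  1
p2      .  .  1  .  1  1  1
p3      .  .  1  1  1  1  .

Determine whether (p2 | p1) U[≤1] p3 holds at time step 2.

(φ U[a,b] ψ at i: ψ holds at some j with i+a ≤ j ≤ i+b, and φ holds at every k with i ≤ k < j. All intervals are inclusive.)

True

Need some j in [2,3] with p3, and (p2 | p1) at every k in [2,j-1].
  j=2: p3 holds; no prefix to check → satisfied.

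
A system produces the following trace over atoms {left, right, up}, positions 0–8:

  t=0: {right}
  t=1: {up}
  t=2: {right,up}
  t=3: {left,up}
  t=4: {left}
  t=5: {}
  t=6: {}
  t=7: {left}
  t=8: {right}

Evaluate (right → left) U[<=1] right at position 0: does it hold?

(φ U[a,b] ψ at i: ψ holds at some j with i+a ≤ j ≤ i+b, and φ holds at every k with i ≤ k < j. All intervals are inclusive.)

Need some j in [0,1] with right, and (right → left) at every k in [0,j-1].
  j=0: right holds; no prefix to check → satisfied.

True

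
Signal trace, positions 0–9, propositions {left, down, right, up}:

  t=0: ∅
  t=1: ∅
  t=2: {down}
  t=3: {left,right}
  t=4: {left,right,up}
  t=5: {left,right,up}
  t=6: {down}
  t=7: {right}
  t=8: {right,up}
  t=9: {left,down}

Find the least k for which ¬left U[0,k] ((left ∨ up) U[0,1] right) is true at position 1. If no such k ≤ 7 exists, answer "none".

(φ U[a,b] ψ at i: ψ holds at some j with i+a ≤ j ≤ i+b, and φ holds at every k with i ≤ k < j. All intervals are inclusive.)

Need earliest j ≥ 1 with ((left ∨ up) U[0,1] right), and ¬left at every k in [1,j-1].
  j=1: rhs fails.
  j=2: rhs fails.
  j=3: rhs holds; lhs holds on [1,2]. k = 2.

2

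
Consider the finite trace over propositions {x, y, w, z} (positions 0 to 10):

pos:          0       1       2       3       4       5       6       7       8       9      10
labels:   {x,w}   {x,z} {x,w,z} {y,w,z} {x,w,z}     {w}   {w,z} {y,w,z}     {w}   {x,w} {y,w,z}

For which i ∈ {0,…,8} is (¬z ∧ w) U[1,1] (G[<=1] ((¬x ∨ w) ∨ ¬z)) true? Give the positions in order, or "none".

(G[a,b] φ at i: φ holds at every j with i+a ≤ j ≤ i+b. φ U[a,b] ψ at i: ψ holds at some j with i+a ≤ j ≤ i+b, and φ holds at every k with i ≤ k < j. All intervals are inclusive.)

5, 8

Evaluate at each i in [0,8]:
  i=0: ✗ (no rhs in [1,1])
  i=1: ✗ (lhs fails at k=1 before rhs at j=2)
  i=2: ✗ (lhs fails at k=2 before rhs at j=3)
  i=3: ✗ (lhs fails at k=3 before rhs at j=4)
  i=4: ✗ (lhs fails at k=4 before rhs at j=5)
  i=5: ✓ (rhs at j=6; lhs holds on [5,5])
  i=6: ✗ (lhs fails at k=6 before rhs at j=7)
  i=7: ✗ (lhs fails at k=7 before rhs at j=8)
  i=8: ✓ (rhs at j=9; lhs holds on [8,8])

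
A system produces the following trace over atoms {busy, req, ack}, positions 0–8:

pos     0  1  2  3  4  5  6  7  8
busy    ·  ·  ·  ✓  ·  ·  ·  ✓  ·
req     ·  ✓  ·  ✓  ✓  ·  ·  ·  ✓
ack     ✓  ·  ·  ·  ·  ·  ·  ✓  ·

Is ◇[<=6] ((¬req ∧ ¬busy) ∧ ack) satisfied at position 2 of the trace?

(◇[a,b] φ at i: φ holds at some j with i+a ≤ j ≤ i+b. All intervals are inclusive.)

Check ((¬req ∧ ¬busy) ∧ ack) at each j in [2,8]:
  j=2: false
  j=3: false
  j=4: false
  j=5: false
  j=6: false
  j=7: false
  j=8: false
No position in the window satisfies it → formula fails.

False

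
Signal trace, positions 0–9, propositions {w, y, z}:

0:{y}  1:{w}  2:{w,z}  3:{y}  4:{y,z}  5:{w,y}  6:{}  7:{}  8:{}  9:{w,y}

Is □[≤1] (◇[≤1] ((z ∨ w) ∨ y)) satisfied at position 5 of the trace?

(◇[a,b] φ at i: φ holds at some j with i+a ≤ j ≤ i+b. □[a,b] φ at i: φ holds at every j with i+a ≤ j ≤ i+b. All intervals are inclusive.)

Check ◇[≤1] ((z ∨ w) ∨ y) at every j in [5,6]:
  j=5: holds (witness at 5)
  j=6: fails (none in [6,7])
Fails at j=6 → formula fails.

No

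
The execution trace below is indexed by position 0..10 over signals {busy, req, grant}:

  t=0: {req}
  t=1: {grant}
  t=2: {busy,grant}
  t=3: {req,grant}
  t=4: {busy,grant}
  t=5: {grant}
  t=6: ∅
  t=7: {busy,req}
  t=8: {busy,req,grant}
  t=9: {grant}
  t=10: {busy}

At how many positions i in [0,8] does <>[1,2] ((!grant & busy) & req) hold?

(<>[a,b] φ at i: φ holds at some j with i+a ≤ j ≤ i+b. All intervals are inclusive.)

2

Evaluate at each i in [0,8]:
  i=0: ✗ (none in [1,2])
  i=1: ✗ (none in [2,3])
  i=2: ✗ (none in [3,4])
  i=3: ✗ (none in [4,5])
  i=4: ✗ (none in [5,6])
  i=5: ✓ (witness j=7)
  i=6: ✓ (witness j=7)
  i=7: ✗ (none in [8,9])
  i=8: ✗ (none in [9,10])
Positions where it holds: {5, 6} → 2.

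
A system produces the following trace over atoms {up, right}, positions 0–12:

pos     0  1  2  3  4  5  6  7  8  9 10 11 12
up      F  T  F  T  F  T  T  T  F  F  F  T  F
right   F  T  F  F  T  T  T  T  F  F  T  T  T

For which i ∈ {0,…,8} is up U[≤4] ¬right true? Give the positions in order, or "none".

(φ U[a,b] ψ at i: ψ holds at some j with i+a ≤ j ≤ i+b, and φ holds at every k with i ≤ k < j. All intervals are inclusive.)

Evaluate at each i in [0,8]:
  i=0: ✓ (rhs at j=0)
  i=1: ✓ (rhs at j=2; lhs holds on [1,1])
  i=2: ✓ (rhs at j=2)
  i=3: ✓ (rhs at j=3)
  i=4: ✗ (lhs fails at k=4 before rhs at j=8)
  i=5: ✓ (rhs at j=8; lhs holds on [5,7])
  i=6: ✓ (rhs at j=8; lhs holds on [6,7])
  i=7: ✓ (rhs at j=8; lhs holds on [7,7])
  i=8: ✓ (rhs at j=8)

0, 1, 2, 3, 5, 6, 7, 8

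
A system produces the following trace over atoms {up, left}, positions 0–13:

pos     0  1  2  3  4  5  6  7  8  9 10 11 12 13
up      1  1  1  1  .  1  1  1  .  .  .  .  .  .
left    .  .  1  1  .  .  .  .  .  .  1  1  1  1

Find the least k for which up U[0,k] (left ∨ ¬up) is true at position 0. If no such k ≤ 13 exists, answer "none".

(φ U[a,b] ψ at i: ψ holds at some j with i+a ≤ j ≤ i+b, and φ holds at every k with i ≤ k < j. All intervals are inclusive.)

Need earliest j ≥ 0 with (left ∨ ¬up), and up at every k in [0,j-1].
  j=0: rhs fails.
  j=1: rhs fails.
  j=2: rhs holds; lhs holds on [0,1]. k = 2.

2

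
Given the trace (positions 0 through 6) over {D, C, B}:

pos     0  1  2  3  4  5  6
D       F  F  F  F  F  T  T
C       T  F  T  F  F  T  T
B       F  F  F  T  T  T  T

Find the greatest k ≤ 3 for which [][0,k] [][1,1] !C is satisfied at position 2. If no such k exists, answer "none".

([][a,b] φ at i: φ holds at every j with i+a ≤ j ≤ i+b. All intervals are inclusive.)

1

[][1,1] !C must hold from j=2 onward; find where it first fails.
  j=2: holds
  j=3: holds
  j=4: fails
Holds on [2,3], so largest k = 1.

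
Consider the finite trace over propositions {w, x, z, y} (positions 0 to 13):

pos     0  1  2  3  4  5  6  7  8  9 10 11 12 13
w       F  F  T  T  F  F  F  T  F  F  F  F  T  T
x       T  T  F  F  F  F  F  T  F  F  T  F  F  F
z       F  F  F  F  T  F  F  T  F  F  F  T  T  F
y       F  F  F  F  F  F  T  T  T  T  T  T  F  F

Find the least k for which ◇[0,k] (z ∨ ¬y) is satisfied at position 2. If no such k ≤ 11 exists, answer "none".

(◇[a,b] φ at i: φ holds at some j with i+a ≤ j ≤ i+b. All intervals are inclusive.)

Scan j = 2,3,… for (z ∨ ¬y):
  j=2: holds
First hit at j=2, so smallest k = 2-2 = 0.

0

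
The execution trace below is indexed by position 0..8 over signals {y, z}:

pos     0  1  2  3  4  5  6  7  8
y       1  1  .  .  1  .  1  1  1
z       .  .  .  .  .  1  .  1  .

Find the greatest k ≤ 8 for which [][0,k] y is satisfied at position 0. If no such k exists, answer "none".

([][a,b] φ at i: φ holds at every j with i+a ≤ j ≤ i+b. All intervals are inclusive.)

1

y must hold from j=0 onward; find where it first fails.
  j=0: holds
  j=1: holds
  j=2: fails
Holds on [0,1], so largest k = 1.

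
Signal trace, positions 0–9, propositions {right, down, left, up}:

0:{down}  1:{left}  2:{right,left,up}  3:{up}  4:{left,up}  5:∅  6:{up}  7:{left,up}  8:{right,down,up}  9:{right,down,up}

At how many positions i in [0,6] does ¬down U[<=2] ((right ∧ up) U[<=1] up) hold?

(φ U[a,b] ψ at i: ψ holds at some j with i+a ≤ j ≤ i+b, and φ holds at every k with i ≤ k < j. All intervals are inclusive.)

6

Evaluate at each i in [0,6]:
  i=0: ✗ (lhs fails at k=0 before rhs at j=2)
  i=1: ✓ (rhs at j=2; lhs holds on [1,1])
  i=2: ✓ (rhs at j=2)
  i=3: ✓ (rhs at j=3)
  i=4: ✓ (rhs at j=4)
  i=5: ✓ (rhs at j=6; lhs holds on [5,5])
  i=6: ✓ (rhs at j=6)
Positions where it holds: {1, 2, 3, 4, 5, 6} → 6.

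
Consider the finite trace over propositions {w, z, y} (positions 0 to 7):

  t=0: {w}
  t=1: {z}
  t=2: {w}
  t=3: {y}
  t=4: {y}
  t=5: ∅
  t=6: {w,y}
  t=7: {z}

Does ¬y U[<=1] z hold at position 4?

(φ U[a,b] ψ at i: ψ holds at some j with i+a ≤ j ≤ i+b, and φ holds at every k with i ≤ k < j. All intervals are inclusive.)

Need some j in [4,5] with z, and ¬y at every k in [4,j-1].
  j=4: z false.
  j=5: z false.
No j in the window works → until fails.

No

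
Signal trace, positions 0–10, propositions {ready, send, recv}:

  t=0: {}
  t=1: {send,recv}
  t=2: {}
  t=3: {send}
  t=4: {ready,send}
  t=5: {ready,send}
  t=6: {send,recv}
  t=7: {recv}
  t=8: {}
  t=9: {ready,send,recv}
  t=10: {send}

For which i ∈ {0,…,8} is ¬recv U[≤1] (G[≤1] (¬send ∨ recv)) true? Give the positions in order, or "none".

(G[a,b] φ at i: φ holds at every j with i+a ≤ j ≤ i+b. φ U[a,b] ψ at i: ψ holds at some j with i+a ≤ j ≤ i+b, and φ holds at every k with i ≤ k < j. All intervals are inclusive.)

Evaluate at each i in [0,8]:
  i=0: ✓ (rhs at j=0)
  i=1: ✓ (rhs at j=1)
  i=2: ✗ (no rhs in [2,3])
  i=3: ✗ (no rhs in [3,4])
  i=4: ✗ (no rhs in [4,5])
  i=5: ✓ (rhs at j=6; lhs holds on [5,5])
  i=6: ✓ (rhs at j=6)
  i=7: ✓ (rhs at j=7)
  i=8: ✓ (rhs at j=8)

0, 1, 5, 6, 7, 8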